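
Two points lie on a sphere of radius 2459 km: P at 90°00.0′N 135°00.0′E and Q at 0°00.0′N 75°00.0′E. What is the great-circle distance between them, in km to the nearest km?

3863 km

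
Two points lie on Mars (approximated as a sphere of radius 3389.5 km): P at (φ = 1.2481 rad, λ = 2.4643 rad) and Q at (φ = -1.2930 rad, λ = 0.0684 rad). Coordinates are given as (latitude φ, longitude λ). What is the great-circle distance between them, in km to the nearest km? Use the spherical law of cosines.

Let φ₁ = 1.2481 rad, φ₂ = -1.2930 rad, and Δλ = -2.3959 rad.
cos c = sin φ₁ sin φ₂ + cos φ₁ cos φ₂ cos Δλ = (0.9484)(-0.9617) + (0.3171)(0.2742)(-0.7346) = -0.97591,
so c = arccos(-0.97591) = 2.92166 rad.
Distance = R·c = 3389.5 × 2.9217 ≈ 9903 km.

9903 km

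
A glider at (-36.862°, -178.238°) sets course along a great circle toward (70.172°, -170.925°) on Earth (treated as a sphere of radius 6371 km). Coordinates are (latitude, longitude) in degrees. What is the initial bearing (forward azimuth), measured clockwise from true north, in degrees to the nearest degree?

With φ₁ = -0.6434, φ₂ = 1.2247, Δλ = 0.1276 rad, the forward-azimuth formula gives
θ = atan2( sin Δλ cos φ₂ , cos φ₁ sin φ₂ − sin φ₁ cos φ₂ cos Δλ ) = atan2(0.0432, 0.9545) = 2.59°.
So the initial bearing is 3°.

3°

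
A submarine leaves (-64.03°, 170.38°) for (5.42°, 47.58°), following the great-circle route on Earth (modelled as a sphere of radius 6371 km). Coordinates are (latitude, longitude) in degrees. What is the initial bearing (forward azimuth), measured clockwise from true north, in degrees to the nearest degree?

With φ₁ = -1.1175, φ₂ = 0.0946, Δλ = -2.1433 rad, the forward-azimuth formula gives
θ = atan2( sin Δλ cos φ₂ , cos φ₁ sin φ₂ − sin φ₁ cos φ₂ cos Δλ ) = atan2(-0.8368, -0.4435) = -117.92°.
Adding 360° brings this into [0°, 360°): 242°.

242°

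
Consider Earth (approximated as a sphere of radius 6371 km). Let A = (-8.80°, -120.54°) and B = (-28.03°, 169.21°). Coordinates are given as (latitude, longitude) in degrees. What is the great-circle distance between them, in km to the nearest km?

With latitudes φ₁ = -8.800°, φ₂ = -28.030° and longitude difference Δλ = -70.250°:
cos c = sin φ₁ sin φ₂ + cos φ₁ cos φ₂ cos Δλ = (-0.1530)(-0.4699) + (0.9882)(0.8827)(0.3379) = 0.36666,
so c = arccos(0.36666) = 1.19538 rad.
Distance = R·c = 6371 × 1.1954 ≈ 7616 km.

7616 km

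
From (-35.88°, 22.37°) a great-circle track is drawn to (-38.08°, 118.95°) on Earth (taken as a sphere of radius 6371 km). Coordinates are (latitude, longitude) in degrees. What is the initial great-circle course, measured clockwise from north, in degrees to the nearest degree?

With φ₁ = -0.6262, φ₂ = -0.6646, Δλ = 1.6856 rad, the forward-azimuth formula gives
θ = atan2( sin Δλ cos φ₂ , cos φ₁ sin φ₂ − sin φ₁ cos φ₂ cos Δλ ) = atan2(0.7820, -0.5526) = 125.25°.
So the initial bearing is 125°.

125°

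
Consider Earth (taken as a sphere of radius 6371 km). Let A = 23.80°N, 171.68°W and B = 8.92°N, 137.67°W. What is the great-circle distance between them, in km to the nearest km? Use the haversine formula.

3972 km

Let φ₁ = 0.4154 rad, φ₂ = 0.1557 rad, and Δλ = 0.5936 rad.
Haversine: a = sin²(Δφ/2) + cos φ₁ cos φ₂ sin²(Δλ/2) = 0.0168 + (0.9150)(0.9879)(0.0855) = 0.09408.
Central angle c = 2·arcsin(√a) = 0.62349 rad.
Distance = R·c = 6371 × 0.6235 ≈ 3972 km.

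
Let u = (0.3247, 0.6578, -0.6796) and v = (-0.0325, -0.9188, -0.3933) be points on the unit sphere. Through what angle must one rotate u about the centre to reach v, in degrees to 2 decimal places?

110.34°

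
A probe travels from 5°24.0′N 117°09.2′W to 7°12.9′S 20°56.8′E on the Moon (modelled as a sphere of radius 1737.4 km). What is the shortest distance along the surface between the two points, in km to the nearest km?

Let φ₁ = 0.0942 rad, φ₂ = -0.1259 rad, and Δλ = 2.4103 rad.
cos c = sin φ₁ sin φ₂ + cos φ₁ cos φ₂ cos Δλ = (0.0941)(-0.1256) + (0.9956)(0.9921)(-0.7443) = -0.74696,
so c = arccos(-0.74696) = 2.41427 rad.
Distance = R·c = 1737.4 × 2.4143 ≈ 4195 km.

4195 km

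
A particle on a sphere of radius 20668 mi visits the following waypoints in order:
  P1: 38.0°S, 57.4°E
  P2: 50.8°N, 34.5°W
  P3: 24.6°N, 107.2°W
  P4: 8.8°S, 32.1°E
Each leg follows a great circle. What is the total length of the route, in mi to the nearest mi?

Leg P1→P2: central angle 2.0870 rad, distance 43134.9 mi.
Leg P2→P3: central angle 1.0547 rad, distance 21798.6 mi.
Leg P3→P4: central angle 2.4112 rad, distance 49834.1 mi.
Total: 43134.9 + 21798.6 + 49834.1 ≈ 114768 mi.

114768 mi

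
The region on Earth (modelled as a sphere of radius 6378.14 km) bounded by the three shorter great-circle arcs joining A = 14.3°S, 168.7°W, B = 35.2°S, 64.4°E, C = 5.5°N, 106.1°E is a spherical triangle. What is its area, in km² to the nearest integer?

Side lengths (central angles): a = 0.9860, b = 1.5137, c = 1.9103 rad; semiperimeter s = 2.2050.
By l'Huilier's theorem, tan(E/4) = √[tan(s/2) tan((s−a)/2) tan((s−b)/2) tan((s−c)/2)], giving spherical excess E = 1.0609 rad.
Area = E·R² = 1.0609 × (6378.14)² ≈ 43156358 km².

43156358 km²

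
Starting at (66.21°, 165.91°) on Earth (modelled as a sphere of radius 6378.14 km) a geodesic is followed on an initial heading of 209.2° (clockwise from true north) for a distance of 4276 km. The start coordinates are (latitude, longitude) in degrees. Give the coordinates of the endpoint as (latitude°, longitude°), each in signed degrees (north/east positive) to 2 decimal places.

29.88°, 145.45°

Angular distance δ = d/R = 4276/6378.14 = 0.67041 rad; initial bearing θ = 3.6512 rad.
sin φ₂ = sin φ₁ cos δ + cos φ₁ sin δ cos θ = (0.9150)(0.7836) + (0.4034)(0.6213)(-0.8729) = 0.4982, so φ₂ = 29.88°.
Δλ = atan2(sin θ sin δ cos φ₁, cos δ − sin φ₁ sin φ₂) = atan2(-0.1223, 0.3277) = -20.462°.
λ₂ = 165.910° − 20.462° = 145.45°.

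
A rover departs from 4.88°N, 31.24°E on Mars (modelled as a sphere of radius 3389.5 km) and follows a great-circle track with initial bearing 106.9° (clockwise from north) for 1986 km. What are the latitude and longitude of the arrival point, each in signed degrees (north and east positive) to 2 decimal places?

Angular distance δ = d/R = 1986/3389.5 = 0.58593 rad; initial bearing θ = 1.8658 rad.
sin φ₂ = sin φ₁ cos δ + cos φ₁ sin δ cos θ = (0.0851)(0.8332) + (0.9964)(0.5530)(-0.2907) = -0.0893, so φ₂ = -5.12°.
Δλ = atan2(sin θ sin δ cos φ₁, cos δ − sin φ₁ sin φ₂) = atan2(0.5272, 0.8408) = 32.087°.
λ₂ = 31.240° + 32.087° = 63.33°.

-5.12°, 63.33°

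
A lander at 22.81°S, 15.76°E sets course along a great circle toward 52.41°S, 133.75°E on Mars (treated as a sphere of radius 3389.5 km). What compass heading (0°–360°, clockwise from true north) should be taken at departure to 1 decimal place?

Δλ = 117.990° = 2.0593 rad.
y = sin Δλ · cos φ₂ = (0.8830)(0.6100) = 0.5387
x = cos φ₁ sin φ₂ − sin φ₁ cos φ₂ cos Δλ = (0.9218)(-0.7924) − (-0.3877)(0.6100)(-0.4693) = -0.8414
θ = atan2(y, x) = 147.37°, so the bearing is 147.4°.

147.4°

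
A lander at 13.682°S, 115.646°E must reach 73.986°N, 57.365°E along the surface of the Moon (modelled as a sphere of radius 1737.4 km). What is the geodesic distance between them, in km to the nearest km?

Let φ₁ = -0.2388 rad, φ₂ = 1.2913 rad, and Δλ = -1.0172 rad.
Haversine: a = sin²(Δφ/2) + cos φ₁ cos φ₂ sin²(Δλ/2) = 0.4797 + (0.9716)(0.2759)(0.2371) = 0.54321.
Central angle c = 2·arcsin(√a) = 1.65733 rad.
Distance = R·c = 1737.4 × 1.6573 ≈ 2879 km.

2879 km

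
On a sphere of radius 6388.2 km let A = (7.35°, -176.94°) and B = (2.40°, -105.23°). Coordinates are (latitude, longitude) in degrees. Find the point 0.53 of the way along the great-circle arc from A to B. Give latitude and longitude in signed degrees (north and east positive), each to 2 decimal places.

5.84°, -138.78°

The central angle between A and B is δ = 1.2489 rad.
With f = 0.53, the slerp weights are sin((1−f)δ)/sin δ = 0.5838 and sin(fδ)/sin δ = 0.6479.
Weighted sum of the unit vectors: (0.5838)·(-0.9904,-0.0529,0.1279) + (0.6479)·(-0.2625,-0.9640,0.0419) = (-0.7483, -0.6555, 0.1018).
Converting back: φ = atan2(z, √(x²+y²)) = 5.84°, λ = atan2(y, x) = -138.78°.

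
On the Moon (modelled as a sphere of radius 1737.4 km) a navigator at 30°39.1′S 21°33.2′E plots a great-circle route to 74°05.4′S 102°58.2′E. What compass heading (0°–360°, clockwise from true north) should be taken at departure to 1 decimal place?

Δλ = 81.417° = 1.4210 rad.
y = sin Δλ · cos φ₂ = (0.9888)(0.2741) = 0.2711
x = cos φ₁ sin φ₂ − sin φ₁ cos φ₂ cos Δλ = (0.8603)(-0.9617) − (-0.5098)(0.2741)(0.1492) = -0.8065
θ = atan2(y, x) = 161.42°, so the bearing is 161.4°.

161.4°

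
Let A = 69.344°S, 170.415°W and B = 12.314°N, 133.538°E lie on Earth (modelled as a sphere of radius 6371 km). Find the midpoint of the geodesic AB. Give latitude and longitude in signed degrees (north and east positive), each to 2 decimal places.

Central angle δ = 1.5779 rad. Interpolating on the sphere with fraction f = 0.5:
P = [sin((1−f)δ)·A + sin(fδ)·B] / sin δ = 0.7096·A + 0.7096·B in Cartesian coordinates,
giving P = (-0.7244, 0.4609, -0.5127), i.e. latitude -30.84°, longitude 147.53°.

-30.84°, 147.53°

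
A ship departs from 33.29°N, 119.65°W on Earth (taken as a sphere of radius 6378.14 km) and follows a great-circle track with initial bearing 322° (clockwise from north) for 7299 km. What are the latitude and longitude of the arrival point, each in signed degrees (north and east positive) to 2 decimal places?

55.77°, 145.45°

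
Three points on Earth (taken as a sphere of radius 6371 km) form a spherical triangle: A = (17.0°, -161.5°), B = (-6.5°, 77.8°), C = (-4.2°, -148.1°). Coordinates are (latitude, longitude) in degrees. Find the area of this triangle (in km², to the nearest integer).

31889747 km²

Side lengths (central angles): a = 2.3203, b = 0.4362, c = 2.1155 rad; semiperimeter s = 2.4360.
By l'Huilier's theorem, tan(E/4) = √[tan(s/2) tan((s−a)/2) tan((s−b)/2) tan((s−c)/2)], giving spherical excess E = 0.7857 rad.
Area = E·R² = 0.7857 × (6371)² ≈ 31889747 km².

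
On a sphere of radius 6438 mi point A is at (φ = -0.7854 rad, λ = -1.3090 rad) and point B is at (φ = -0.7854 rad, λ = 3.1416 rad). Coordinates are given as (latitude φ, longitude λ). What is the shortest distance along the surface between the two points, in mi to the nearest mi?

In radians: φ₁ = -0.7854, φ₂ = -0.7854, Δλ = -104.999° = -1.8326 rad.
Haversine: a = sin²(Δφ/2) + cos φ₁ cos φ₂ sin²(Δλ/2) = 0.0000 + (0.7071)(0.7071)(0.6294) = 0.31470.
Central angle c = 2·arcsin(√a) = 1.19114 rad.
Distance = R·c = 6438 × 1.1911 ≈ 7669 mi.

7669 mi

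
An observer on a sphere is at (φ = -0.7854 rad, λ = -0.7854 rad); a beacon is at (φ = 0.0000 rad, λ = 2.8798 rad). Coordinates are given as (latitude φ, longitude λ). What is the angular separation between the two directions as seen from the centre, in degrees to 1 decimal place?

In radians: φ₁ = -0.7854, φ₂ = 0.0000, Δλ = -150.000° = -2.6180 rad.
cos c = sin φ₁ sin φ₂ + cos φ₁ cos φ₂ cos Δλ = (-0.7071)(0.0000) + (0.7071)(1.0000)(-0.8660) = -0.61237,
so c = arccos(-0.61237) = 2.22985 rad.
So the angular separation is 127.8°.

127.8°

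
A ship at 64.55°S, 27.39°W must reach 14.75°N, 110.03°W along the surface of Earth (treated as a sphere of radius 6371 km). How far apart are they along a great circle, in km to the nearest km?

With latitudes φ₁ = -64.550°, φ₂ = 14.750° and longitude difference Δλ = -82.640°:
Haversine: a = sin²(Δφ/2) + cos φ₁ cos φ₂ sin²(Δλ/2) = 0.4072 + (0.4297)(0.9670)(0.4359) = 0.58833.
Central angle c = 2·arcsin(√a) = 1.74839 rad.
Distance = R·c = 6371 × 1.7484 ≈ 11139 km.

11139 km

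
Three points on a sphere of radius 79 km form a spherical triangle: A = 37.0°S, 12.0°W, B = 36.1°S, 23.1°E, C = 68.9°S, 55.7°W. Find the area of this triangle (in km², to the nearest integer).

1114 km²

Side lengths (central angles): a = 0.9195, b = 0.6930, c = 0.4896 rad; semiperimeter s = 1.0511.
By l'Huilier's theorem, tan(E/4) = √[tan(s/2) tan((s−a)/2) tan((s−b)/2) tan((s−c)/2)], giving spherical excess E = 0.1785 rad.
Area = E·R² = 0.1785 × (79)² ≈ 1114 km².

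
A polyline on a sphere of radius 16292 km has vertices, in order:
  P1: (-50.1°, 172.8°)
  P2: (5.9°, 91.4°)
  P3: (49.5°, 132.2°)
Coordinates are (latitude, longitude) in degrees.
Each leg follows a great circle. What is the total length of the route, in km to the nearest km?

41088 km

Leg P1→P2: central angle 1.5542 rad, distance 25321.7 km.
Leg P2→P3: central angle 0.9677 rad, distance 15765.9 km.
Total: 25321.7 + 15765.9 ≈ 41088 km.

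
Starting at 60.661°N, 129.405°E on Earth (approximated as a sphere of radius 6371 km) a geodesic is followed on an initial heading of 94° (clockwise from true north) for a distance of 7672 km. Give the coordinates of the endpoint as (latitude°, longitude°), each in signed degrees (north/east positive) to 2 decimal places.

Angular distance δ = d/R = 7672/6371 = 1.20421 rad; initial bearing θ = 1.6406 rad.
sin φ₂ = sin φ₁ cos δ + cos φ₁ sin δ cos θ = (0.8717)(0.3584) + (0.4900)(0.9336)(-0.0698) = 0.2806, so φ₂ = 16.29°.
Δλ = atan2(sin θ sin δ cos φ₁, cos δ − sin φ₁ sin φ₂) = atan2(0.4563, 0.1139) = 75.989°.
λ₂ = 129.405° + 75.989° = 205.39° → -154.61° after wrapping to (−180°, 180°].

16.29°, -154.61°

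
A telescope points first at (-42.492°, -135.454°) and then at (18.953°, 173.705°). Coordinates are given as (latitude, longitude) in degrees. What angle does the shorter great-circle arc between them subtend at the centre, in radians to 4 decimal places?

1.3480 rad

Let φ₁ = -0.7416 rad, φ₂ = 0.3308 rad, and Δλ = -0.8873 rad.
cos c = sin φ₁ sin φ₂ + cos φ₁ cos φ₂ cos Δλ = (-0.6755)(0.3248) + (0.7374)(0.9458)(0.6315) = 0.22099,
so c = arccos(0.22099) = 1.34796 rad.
So the angular separation is 1.3480 rad.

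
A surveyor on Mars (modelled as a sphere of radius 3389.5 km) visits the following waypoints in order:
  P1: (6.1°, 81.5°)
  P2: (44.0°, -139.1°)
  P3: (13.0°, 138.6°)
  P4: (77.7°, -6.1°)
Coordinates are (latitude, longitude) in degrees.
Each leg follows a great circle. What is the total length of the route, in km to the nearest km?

Leg P1→P2: central angle 2.0593 rad, distance 6979.8 km.
Leg P2→P3: central angle 1.3179 rad, distance 4467.1 km.
Leg P3→P4: central angle 1.5204 rad, distance 5153.4 km.
Total: 6979.8 + 4467.1 + 5153.4 ≈ 16600 km.

16600 km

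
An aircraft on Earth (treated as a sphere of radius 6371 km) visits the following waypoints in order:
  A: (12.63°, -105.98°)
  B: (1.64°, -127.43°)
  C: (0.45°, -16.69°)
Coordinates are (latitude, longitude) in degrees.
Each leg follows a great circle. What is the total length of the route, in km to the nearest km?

Leg A→B: central angle 0.4175 rad, distance 2660.0 km.
Leg B→C: central angle 1.9324 rad, distance 12311.1 km.
Total: 2660.0 + 12311.1 ≈ 14971 km.

14971 km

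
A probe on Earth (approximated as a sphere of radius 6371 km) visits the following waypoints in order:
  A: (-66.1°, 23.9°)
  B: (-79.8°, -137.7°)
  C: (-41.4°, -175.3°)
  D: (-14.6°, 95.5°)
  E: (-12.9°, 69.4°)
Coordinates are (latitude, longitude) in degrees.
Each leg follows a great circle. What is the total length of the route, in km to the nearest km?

19994 km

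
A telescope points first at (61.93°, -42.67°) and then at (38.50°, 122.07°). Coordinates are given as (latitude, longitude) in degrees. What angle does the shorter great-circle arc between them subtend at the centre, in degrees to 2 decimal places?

In radians: φ₁ = 1.0809, φ₂ = 0.6720, Δλ = 164.740° = 2.8753 rad.
Haversine: a = sin²(Δφ/2) + cos φ₁ cos φ₂ sin²(Δλ/2) = 0.0412 + (0.4705)(0.7826)(0.9824) = 0.40299.
Central angle c = 2·arcsin(√a) = 1.37554 rad.
So the angular separation is 78.81°.

78.81°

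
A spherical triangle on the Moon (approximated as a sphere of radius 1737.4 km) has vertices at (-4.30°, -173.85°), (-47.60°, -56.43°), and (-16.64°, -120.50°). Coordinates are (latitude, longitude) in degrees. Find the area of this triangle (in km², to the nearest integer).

Side lengths (central angles): a = 1.0541, b = 0.9375, c = 1.8279 rad; semiperimeter s = 1.9098.
By l'Huilier's theorem, tan(E/4) = √[tan(s/2) tan((s−a)/2) tan((s−b)/2) tan((s−c)/2)], giving spherical excess E = 0.4702 rad.
Area = E·R² = 0.4702 × (1737.4)² ≈ 1419351 km².

1419351 km²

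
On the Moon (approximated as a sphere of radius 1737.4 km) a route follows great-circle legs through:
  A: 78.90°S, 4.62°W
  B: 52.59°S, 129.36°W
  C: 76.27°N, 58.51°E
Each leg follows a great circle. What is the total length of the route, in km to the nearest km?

6085 km

Leg A→B: central angle 0.7773 rad, distance 1350.5 km.
Leg B→C: central angle 2.7249 rad, distance 4734.3 km.
Total: 1350.5 + 4734.3 ≈ 6085 km.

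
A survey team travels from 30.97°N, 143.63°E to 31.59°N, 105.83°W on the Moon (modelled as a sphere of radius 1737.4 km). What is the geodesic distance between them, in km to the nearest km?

With latitudes φ₁ = 30.970°, φ₂ = 31.590° and longitude difference Δλ = 110.540°:
cos c = sin φ₁ sin φ₂ + cos φ₁ cos φ₂ cos Δλ = (0.5146)(0.5238) + (0.8574)(0.8518)(-0.3509) = 0.01330,
so c = arccos(0.01330) = 1.55750 rad.
Distance = R·c = 1737.4 × 1.5575 ≈ 2706 km.

2706 km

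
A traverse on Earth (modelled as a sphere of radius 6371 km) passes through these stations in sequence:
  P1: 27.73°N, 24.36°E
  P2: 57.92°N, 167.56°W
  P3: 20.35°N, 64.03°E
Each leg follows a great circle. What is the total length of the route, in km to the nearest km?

20528 km

Leg P1→P2: central angle 1.6366 rad, distance 10426.5 km.
Leg P2→P3: central angle 1.5855 rad, distance 10101.3 km.
Total: 10426.5 + 10101.3 ≈ 20528 km.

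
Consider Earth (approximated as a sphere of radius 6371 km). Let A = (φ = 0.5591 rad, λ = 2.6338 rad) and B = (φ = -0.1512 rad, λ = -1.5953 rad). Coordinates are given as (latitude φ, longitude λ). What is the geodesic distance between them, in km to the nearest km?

13120 km

In radians: φ₁ = 0.5591, φ₂ = -0.1512, Δλ = 117.690° = 2.0541 rad.
cos c = sin φ₁ sin φ₂ + cos φ₁ cos φ₂ cos Δλ = (0.5304)(-0.1506) + (0.8477)(0.9886)(-0.4647) = -0.46934,
so c = arccos(-0.46934) = 2.05934 rad.
Distance = R·c = 6371 × 2.0593 ≈ 13120 km.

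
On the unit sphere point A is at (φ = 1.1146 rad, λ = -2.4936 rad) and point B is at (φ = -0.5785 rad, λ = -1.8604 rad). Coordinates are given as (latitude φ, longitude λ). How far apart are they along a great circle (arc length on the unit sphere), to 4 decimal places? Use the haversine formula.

With latitudes φ₁ = 63.862°, φ₂ = -33.146° and longitude difference Δλ = 36.280°:
Haversine: a = sin²(Δφ/2) + cos φ₁ cos φ₂ sin²(Δλ/2) = 0.5610 + (0.4405)(0.8373)(0.0969) = 0.59675.
Central angle c = 2·arcsin(√a) = 1.76553 rad.
On the unit sphere the arc length equals the central angle: 1.7655.

1.7655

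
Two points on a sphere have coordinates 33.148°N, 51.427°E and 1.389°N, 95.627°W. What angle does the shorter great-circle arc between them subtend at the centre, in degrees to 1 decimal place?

133.6°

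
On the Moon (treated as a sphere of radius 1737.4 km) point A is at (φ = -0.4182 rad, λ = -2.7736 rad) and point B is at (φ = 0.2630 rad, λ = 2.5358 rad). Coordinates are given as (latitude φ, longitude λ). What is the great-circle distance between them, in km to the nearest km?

With latitudes φ₁ = -23.961°, φ₂ = 15.069° and longitude difference Δλ = -55.794°:
Haversine: a = sin²(Δφ/2) + cos φ₁ cos φ₂ sin²(Δλ/2) = 0.1116 + (0.9138)(0.9656)(0.2189) = 0.30476.
Central angle c = 2·arcsin(√a) = 1.16964 rad.
Distance = R·c = 1737.4 × 1.1696 ≈ 2032 km.

2032 km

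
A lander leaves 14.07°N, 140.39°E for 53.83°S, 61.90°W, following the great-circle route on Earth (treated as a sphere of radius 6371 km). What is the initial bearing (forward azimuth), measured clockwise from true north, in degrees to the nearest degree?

With φ₁ = 0.2456, φ₂ = -0.9395, Δλ = 2.7526 rad, the forward-azimuth formula gives
θ = atan2( sin Δλ cos φ₂ , cos φ₁ sin φ₂ − sin φ₁ cos φ₂ cos Δλ ) = atan2(0.2239, -0.6503) = 161.00°.
So the initial bearing is 161°.

161°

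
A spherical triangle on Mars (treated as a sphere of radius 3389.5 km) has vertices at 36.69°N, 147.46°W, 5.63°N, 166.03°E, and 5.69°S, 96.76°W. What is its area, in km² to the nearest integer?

6782775 km²

Side lengths (central angles): a = 1.7052, b = 1.1083, c = 0.9175 rad; semiperimeter s = 1.8655.
By l'Huilier's theorem, tan(E/4) = √[tan(s/2) tan((s−a)/2) tan((s−b)/2) tan((s−c)/2)], giving spherical excess E = 0.5904 rad.
Area = E·R² = 0.5904 × (3389.5)² ≈ 6782775 km².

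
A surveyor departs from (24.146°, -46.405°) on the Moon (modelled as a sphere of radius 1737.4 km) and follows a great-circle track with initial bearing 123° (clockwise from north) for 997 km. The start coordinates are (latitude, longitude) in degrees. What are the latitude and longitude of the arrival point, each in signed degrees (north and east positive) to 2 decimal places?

4.23°, -19.24°

Angular distance δ = d/R = 997/1737.4 = 0.57385 rad; initial bearing θ = 2.1468 rad.
sin φ₂ = sin φ₁ cos δ + cos φ₁ sin δ cos θ = (0.4091)(0.8398) + (0.9125)(0.5429)(-0.5446) = 0.0737, so φ₂ = 4.23°.
Δλ = atan2(sin θ sin δ cos φ₁, cos δ − sin φ₁ sin φ₂) = atan2(0.4155, 0.8097) = 27.163°.
λ₂ = -46.405° + 27.163° = -19.24°.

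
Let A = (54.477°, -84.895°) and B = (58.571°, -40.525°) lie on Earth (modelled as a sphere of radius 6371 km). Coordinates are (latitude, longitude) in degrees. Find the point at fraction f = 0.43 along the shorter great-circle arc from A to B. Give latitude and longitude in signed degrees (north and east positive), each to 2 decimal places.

58.17°, -67.15°

Central angle δ = 0.4250 rad. Interpolating on the sphere with fraction f = 0.43:
P = [sin((1−f)δ)·A + sin(fδ)·B] / sin δ = 0.5818·A + 0.4408·B in Cartesian coordinates,
giving P = (0.2048, -0.4860, 0.8496), i.e. latitude 58.17°, longitude -67.15°.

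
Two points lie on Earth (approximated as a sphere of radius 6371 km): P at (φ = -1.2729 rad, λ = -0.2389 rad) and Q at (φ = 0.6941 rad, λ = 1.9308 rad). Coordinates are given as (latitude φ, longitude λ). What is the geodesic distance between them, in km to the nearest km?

In radians: φ₁ = -1.2729, φ₂ = 0.6941, Δλ = 124.315° = 2.1697 rad.
cos c = sin φ₁ sin φ₂ + cos φ₁ cos φ₂ cos Δλ = (-0.9560)(0.6397) + (0.2935)(0.7686)(-0.5637) = -0.73870,
so c = arccos(-0.73870) = 2.40193 rad.
Distance = R·c = 6371 × 2.4019 ≈ 15303 km.

15303 km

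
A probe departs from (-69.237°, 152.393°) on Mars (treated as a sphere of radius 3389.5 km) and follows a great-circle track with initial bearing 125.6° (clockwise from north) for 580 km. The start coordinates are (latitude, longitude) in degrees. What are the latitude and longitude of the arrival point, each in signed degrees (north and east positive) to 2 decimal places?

Angular distance δ = d/R = 580/3389.5 = 0.17112 rad; initial bearing θ = 2.1921 rad.
sin φ₂ = sin φ₁ cos δ + cos φ₁ sin δ cos θ = (-0.9351)(0.9854) + (0.3545)(0.1703)(-0.5821) = -0.9565, so φ₂ = -73.05°.
Δλ = atan2(sin θ sin δ cos φ₁, cos δ − sin φ₁ sin φ₂) = atan2(0.0491, 0.0910) = 28.347°.
λ₂ = 152.393° + 28.347° = 180.74° → -179.26° after wrapping to (−180°, 180°].

-73.05°, -179.26°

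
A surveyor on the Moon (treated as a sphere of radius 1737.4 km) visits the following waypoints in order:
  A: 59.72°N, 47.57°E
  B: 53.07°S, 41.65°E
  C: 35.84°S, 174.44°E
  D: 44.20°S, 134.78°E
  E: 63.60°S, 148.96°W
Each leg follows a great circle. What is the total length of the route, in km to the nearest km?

8240 km

Leg A→B: central angle 1.9703 rad, distance 3423.2 km.
Leg B→C: central angle 1.4332 rad, distance 2490.0 km.
Leg C→D: central angle 0.5441 rad, distance 945.2 km.
Leg D→E: central angle 0.7952 rad, distance 1381.5 km.
Total: 3423.2 + 2490.0 + 945.2 + 1381.5 ≈ 8240 km.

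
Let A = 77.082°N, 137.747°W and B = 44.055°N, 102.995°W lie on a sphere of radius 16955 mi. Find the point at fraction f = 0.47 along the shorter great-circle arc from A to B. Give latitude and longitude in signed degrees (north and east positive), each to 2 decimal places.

The central angle between A and B is δ = 0.6271 rad.
With f = 0.47, the slerp weights are sin((1−f)δ)/sin δ = 0.5560 and sin(fδ)/sin δ = 0.4950.
Weighted sum of the unit vectors: (0.5560)·(-0.1655,-0.1503,0.9747) + (0.4950)·(-0.1616,-0.7003,0.6953) = (-0.1720, -0.4302, 0.8862).
Converting back: φ = atan2(z, √(x²+y²)) = 62.40°, λ = atan2(y, x) = -111.79°.

62.40°, -111.79°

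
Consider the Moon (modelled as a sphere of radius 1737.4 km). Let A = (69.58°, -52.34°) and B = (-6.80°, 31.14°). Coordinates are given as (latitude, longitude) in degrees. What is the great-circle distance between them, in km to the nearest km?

In radians: φ₁ = 1.2144, φ₂ = -0.1187, Δλ = 83.480° = 1.4570 rad.
cos c = sin φ₁ sin φ₂ + cos φ₁ cos φ₂ cos Δλ = (0.9372)(-0.1184) + (0.3489)(0.9930)(0.1136) = -0.07162,
so c = arccos(-0.07162) = 1.64248 rad.
Distance = R·c = 1737.4 × 1.6425 ≈ 2854 km.

2854 km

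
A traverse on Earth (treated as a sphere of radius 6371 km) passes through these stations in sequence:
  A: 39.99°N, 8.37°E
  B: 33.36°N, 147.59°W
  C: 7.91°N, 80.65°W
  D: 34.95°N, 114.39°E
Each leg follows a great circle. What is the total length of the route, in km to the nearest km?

Leg A→B: central angle 1.8039 rad, distance 11492.8 km.
Leg B→C: central angle 1.1596 rad, distance 7387.7 km.
Leg C→D: central angle 2.3535 rad, distance 14994.2 km.
Total: 11492.8 + 7387.7 + 14994.2 ≈ 33875 km.

33875 km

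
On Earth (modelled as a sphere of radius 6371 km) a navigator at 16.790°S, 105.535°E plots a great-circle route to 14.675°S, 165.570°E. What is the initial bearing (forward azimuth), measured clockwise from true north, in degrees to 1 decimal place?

97.0°

With φ₁ = -0.2930, φ₂ = -0.2561, Δλ = 1.0478 rad, the forward-azimuth formula gives
θ = atan2( sin Δλ cos φ₂ , cos φ₁ sin φ₂ − sin φ₁ cos φ₂ cos Δλ ) = atan2(0.8381, -0.1030) = 97.00°.
So the initial bearing is 97.0°.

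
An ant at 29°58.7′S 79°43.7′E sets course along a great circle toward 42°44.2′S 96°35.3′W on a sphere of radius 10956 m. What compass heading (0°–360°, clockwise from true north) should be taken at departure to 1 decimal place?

With φ₁ = -0.5232, φ₂ = -0.7459, Δλ = -3.0773 rad, the forward-azimuth formula gives
θ = atan2( sin Δλ cos φ₂ , cos φ₁ sin φ₂ − sin φ₁ cos φ₂ cos Δλ ) = atan2(-0.0472, -0.9541) = -177.17°.
Adding 360° brings this into [0°, 360°): 182.8°.

182.8°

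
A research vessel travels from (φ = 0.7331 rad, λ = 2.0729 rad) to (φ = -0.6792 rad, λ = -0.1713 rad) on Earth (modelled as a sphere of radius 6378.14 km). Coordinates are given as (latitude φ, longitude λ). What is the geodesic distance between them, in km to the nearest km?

In radians: φ₁ = 0.7331, φ₂ = -0.6792, Δλ = -128.583° = -2.2442 rad.
Haversine: a = sin²(Δφ/2) + cos φ₁ cos φ₂ sin²(Δλ/2) = 0.4211 + (0.7431)(0.7781)(0.8118) = 0.89047.
Central angle c = 2·arcsin(√a) = 2.46698 rad.
Distance = R·c = 6378.14 × 2.4670 ≈ 15735 km.

15735 km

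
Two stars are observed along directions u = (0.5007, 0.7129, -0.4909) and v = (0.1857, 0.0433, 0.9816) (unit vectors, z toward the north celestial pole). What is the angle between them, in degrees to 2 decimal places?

110.98°

u·v = -0.3580; |u| = 1.0000, |v| = 0.9999.
cos θ = (u·v)/(|u||v|) = -0.3581, so θ = 110.98°.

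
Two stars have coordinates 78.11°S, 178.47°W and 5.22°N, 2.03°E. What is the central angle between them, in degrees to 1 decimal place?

107.1°

Let φ₁ = -1.3633 rad, φ₂ = 0.0911 rad, and Δλ = -3.1329 rad.
cos c = sin φ₁ sin φ₂ + cos φ₁ cos φ₂ cos Δλ = (-0.9785)(0.0910) + (0.2060)(0.9959)(-1.0000) = -0.29420,
so c = arccos(-0.29420) = 1.86941 rad.
So the angular separation is 107.1°.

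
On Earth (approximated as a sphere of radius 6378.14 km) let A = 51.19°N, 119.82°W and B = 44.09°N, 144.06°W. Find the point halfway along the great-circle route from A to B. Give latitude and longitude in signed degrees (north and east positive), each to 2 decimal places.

48.28°, -132.78°

Central angle δ = 0.3090 rad. Interpolating on the sphere with fraction f = 0.5:
P = [sin((1−f)δ)·A + sin(fδ)·B] / sin δ = 0.5060·A + 0.5060·B in Cartesian coordinates,
giving P = (-0.4520, -0.4885, 0.7464), i.e. latitude 48.28°, longitude -132.78°.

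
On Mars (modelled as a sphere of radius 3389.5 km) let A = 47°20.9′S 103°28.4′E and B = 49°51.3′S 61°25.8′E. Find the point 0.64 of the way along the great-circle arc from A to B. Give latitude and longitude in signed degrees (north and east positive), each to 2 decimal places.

-50.76°, 76.92°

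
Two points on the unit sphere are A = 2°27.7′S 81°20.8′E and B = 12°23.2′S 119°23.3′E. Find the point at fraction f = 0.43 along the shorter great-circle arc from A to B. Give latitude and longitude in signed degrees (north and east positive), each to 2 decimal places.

Central angle δ = 0.6797 rad. Interpolating on the sphere with fraction f = 0.43:
P = [sin((1−f)δ)·A + sin(fδ)·B] / sin δ = 0.6011·A + 0.4584·B in Cartesian coordinates,
giving P = (-0.1294, 0.9838, -0.1241), i.e. latitude -7.13°, longitude 97.49°.

-7.13°, 97.49°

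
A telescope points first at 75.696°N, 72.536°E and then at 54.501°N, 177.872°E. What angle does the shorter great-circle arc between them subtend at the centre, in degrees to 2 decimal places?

41.33°

In radians: φ₁ = 1.3211, φ₂ = 0.9512, Δλ = 105.336° = 1.8385 rad.
Haversine: a = sin²(Δφ/2) + cos φ₁ cos φ₂ sin²(Δλ/2) = 0.0338 + (0.2471)(0.5807)(0.6322) = 0.12453.
Central angle c = 2·arcsin(√a) = 0.72131 rad.
So the angular separation is 41.33°.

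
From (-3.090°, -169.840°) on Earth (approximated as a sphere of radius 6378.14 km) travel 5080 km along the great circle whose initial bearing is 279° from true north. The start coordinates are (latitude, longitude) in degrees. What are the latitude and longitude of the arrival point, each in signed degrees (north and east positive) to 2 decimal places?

4.24°, 145.09°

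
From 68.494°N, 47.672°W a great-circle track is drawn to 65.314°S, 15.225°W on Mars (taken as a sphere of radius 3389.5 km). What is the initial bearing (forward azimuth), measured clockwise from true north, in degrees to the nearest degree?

161°

With φ₁ = 1.1954, φ₂ = -1.1399, Δλ = 0.5663 rad, the forward-azimuth formula gives
θ = atan2( sin Δλ cos φ₂ , cos φ₁ sin φ₂ − sin φ₁ cos φ₂ cos Δλ ) = atan2(0.2241, -0.6610) = 161.27°.
So the initial bearing is 161°.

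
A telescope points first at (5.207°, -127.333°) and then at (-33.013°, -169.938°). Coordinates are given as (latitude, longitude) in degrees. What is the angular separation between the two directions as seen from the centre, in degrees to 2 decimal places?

55.58°

In radians: φ₁ = 0.0909, φ₂ = -0.5762, Δλ = -42.605° = -0.7436 rad.
cos c = sin φ₁ sin φ₂ + cos φ₁ cos φ₂ cos Δλ = (0.0908)(-0.5448) + (0.9959)(0.8385)(0.7360) = 0.56521,
so c = arccos(0.56521) = 0.97011 rad.
So the angular separation is 55.58°.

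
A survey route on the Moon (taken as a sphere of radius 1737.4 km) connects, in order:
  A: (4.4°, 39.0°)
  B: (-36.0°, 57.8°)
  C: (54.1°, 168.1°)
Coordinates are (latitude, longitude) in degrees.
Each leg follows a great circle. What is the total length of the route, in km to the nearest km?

5274 km

Leg A→B: central angle 0.7691 rad, distance 1336.3 km.
Leg B→C: central angle 2.2662 rad, distance 3937.3 km.
Total: 1336.3 + 3937.3 ≈ 5274 km.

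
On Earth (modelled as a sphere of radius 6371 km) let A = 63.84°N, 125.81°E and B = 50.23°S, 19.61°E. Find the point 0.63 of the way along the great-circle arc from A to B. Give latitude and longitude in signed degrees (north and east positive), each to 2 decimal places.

-5.57°, 51.15°

Central angle δ = 2.4474 rad. Interpolating on the sphere with fraction f = 0.63:
P = [sin((1−f)δ)·A + sin(fδ)·B] / sin δ = 1.2298·A + 1.5624·B in Cartesian coordinates,
giving P = (0.6243, 0.7751, -0.0971), i.e. latitude -5.57°, longitude 51.15°.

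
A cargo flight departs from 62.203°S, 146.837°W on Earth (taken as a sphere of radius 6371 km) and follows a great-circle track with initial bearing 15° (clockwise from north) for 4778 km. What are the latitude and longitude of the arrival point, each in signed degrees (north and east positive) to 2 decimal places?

-19.89°, -136.02°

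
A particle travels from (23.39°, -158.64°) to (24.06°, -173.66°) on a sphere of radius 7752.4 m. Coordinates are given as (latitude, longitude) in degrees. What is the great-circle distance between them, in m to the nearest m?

With latitudes φ₁ = 23.390°, φ₂ = 24.060° and longitude difference Δλ = -15.020°:
Haversine: a = sin²(Δφ/2) + cos φ₁ cos φ₂ sin²(Δλ/2) = 0.0000 + (0.9178)(0.9131)(0.0171) = 0.01435.
Central angle c = 2·arcsin(√a) = 0.24016 rad.
Distance = R·c = 7752.4 × 0.2402 ≈ 1862 m.

1862 m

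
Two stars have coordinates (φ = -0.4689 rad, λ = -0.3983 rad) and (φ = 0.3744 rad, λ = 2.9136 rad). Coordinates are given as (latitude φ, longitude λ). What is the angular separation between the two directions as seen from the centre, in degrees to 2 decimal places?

169.59°

In radians: φ₁ = -0.4689, φ₂ = 0.3744, Δλ = -170.242° = -2.9713 rad.
cos c = sin φ₁ sin φ₂ + cos φ₁ cos φ₂ cos Δλ = (-0.4519)(0.3657) + (0.8921)(0.9307)(-0.9855) = -0.98353,
so c = arccos(-0.98353) = 2.95983 rad.
So the angular separation is 169.59°.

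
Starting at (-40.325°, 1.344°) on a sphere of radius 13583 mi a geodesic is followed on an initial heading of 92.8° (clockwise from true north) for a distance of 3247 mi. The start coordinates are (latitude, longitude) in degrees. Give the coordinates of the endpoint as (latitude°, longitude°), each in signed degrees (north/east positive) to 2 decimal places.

Angular distance δ = d/R = 3247/13583 = 0.23905 rad; initial bearing θ = 1.6197 rad.
sin φ₂ = sin φ₁ cos δ + cos φ₁ sin δ cos θ = (-0.6471)(0.9716) + (0.7624)(0.2368)(-0.0488) = -0.6375, so φ₂ = -39.61°.
Δλ = atan2(sin θ sin δ cos φ₁, cos δ − sin φ₁ sin φ₂) = atan2(0.1803, 0.5590) = 17.877°.
λ₂ = 1.344° + 17.877° = 19.22°.

-39.61°, 19.22°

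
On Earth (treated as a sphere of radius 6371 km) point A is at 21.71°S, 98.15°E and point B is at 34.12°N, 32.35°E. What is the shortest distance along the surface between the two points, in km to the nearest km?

9319 km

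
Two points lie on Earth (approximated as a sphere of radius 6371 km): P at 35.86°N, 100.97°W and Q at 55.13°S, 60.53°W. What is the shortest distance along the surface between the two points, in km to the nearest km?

Let φ₁ = 0.6259 rad, φ₂ = -0.9622 rad, and Δλ = 0.7058 rad.
cos c = sin φ₁ sin φ₂ + cos φ₁ cos φ₂ cos Δλ = (0.5858)(-0.8205) + (0.8105)(0.5717)(0.7611) = -0.12798,
so c = arccos(-0.12798) = 1.69913 rad.
Distance = R·c = 6371 × 1.6991 ≈ 10825 km.

10825 km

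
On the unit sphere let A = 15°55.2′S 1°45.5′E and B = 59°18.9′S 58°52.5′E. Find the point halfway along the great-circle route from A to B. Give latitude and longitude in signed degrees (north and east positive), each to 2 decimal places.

Central angle δ = 1.0445 rad. Interpolating on the sphere with fraction f = 0.5:
P = [sin((1−f)δ)·A + sin(fδ)·B] / sin δ = 0.5769·A + 0.5769·B in Cartesian coordinates,
giving P = (0.7067, 0.2690, -0.6544), i.e. latitude -40.87°, longitude 20.84°.

-40.87°, 20.84°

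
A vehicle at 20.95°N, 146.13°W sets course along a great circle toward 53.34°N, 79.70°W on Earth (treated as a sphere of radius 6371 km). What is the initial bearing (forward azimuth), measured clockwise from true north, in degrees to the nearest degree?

Δλ = 66.430° = 1.1594 rad.
y = sin Δλ · cos φ₂ = (0.9166)(0.5971) = 0.5473
x = cos φ₁ sin φ₂ − sin φ₁ cos φ₂ cos Δλ = (0.9339)(0.8022) − (0.3576)(0.5971)(0.3999) = 0.6638
θ = atan2(y, x) = 39.50°, so the bearing is 40°.

40°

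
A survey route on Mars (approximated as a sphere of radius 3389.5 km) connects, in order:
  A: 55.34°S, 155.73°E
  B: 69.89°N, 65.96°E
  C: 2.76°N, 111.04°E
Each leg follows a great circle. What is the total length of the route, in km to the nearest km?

12647 km

Leg A→B: central angle 2.4522 rad, distance 8311.6 km.
Leg B→C: central angle 1.2790 rad, distance 4335.0 km.
Total: 8311.6 + 4335.0 ≈ 12647 km.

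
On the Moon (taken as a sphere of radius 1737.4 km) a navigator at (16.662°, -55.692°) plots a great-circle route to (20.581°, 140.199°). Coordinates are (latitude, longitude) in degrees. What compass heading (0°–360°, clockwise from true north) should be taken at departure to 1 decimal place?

Δλ = -164.109° = -2.8642 rad.
y = sin Δλ · cos φ₂ = (-0.2738)(0.9362) = -0.2563
x = cos φ₁ sin φ₂ − sin φ₁ cos φ₂ cos Δλ = (0.9580)(0.3515) − (0.2867)(0.9362)(-0.9618) = 0.5949
θ = atan2(y, x) = -23.31°; adding 360° gives 336.7°.

336.7°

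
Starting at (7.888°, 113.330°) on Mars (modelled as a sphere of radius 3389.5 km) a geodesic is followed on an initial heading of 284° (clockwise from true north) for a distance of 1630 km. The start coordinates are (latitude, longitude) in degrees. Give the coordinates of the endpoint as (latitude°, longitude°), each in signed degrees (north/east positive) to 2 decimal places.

13.45°, 85.85°

Angular distance δ = d/R = 1630/3389.5 = 0.48090 rad; initial bearing θ = 4.9567 rad.
sin φ₂ = sin φ₁ cos δ + cos φ₁ sin δ cos θ = (0.1372)(0.8866) + (0.9905)(0.4626)(0.2419) = 0.2325, so φ₂ = 13.45°.
Δλ = atan2(sin θ sin δ cos φ₁, cos δ − sin φ₁ sin φ₂) = atan2(-0.4446, 0.8547) = -27.483°.
λ₂ = 113.330° − 27.483° = 85.85°.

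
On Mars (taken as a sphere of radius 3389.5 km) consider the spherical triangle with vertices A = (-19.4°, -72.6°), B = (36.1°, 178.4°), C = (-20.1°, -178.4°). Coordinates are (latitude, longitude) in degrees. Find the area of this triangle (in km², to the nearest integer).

14749426 km²

Side lengths (central angles): a = 0.9823, b = 1.6982, c = 2.0307 rad; semiperimeter s = 2.3556.
By l'Huilier's theorem, tan(E/4) = √[tan(s/2) tan((s−a)/2) tan((s−b)/2) tan((s−c)/2)], giving spherical excess E = 1.2838 rad.
Area = E·R² = 1.2838 × (3389.5)² ≈ 14749426 km².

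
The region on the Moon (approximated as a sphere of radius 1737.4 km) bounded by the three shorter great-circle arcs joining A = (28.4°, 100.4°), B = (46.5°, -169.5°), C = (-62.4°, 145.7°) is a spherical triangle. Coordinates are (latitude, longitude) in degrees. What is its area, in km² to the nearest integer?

Side lengths (central angles): a = 2.0004, b = 1.7060, c = 1.2197 rad; semiperimeter s = 2.4631.
By l'Huilier's theorem, tan(E/4) = √[tan(s/2) tan((s−a)/2) tan((s−b)/2) tan((s−c)/2)], giving spherical excess E = 1.6449 rad.
Area = E·R² = 1.6449 × (1737.4)² ≈ 4965292 km².

4965292 km²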